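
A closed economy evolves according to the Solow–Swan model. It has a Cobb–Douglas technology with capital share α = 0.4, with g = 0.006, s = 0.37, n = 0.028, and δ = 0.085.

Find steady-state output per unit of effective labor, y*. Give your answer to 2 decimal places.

y* = 2.13

In steady state, investment equals break-even investment: s·k^α = (n + g + δ)·k.
Rearranging, k^(1−α) = s / (n + g + δ).
k^0.6 = 0.37 / (0.028 + 0.006 + 0.085) = 0.37 / 0.119 = 3.1092
k* = 3.1092^(1/0.6) ≈ 6.6234
y* = (k*)^α = 6.6234^0.4 ≈ 2.1303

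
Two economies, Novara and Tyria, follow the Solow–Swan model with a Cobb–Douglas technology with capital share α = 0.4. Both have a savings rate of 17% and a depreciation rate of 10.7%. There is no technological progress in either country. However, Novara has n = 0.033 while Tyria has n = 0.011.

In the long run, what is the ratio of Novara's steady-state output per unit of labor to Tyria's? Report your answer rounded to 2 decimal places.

Steady-state y* = [s/(n + δ)]^(α/(1−α)), so the ratio is [ (s_N/(n + δ)_N) / (s_T/(n + δ)_T) ]^0.6667.
s_N/(n + δ)_N = 0.17/0.140 = 1.2143; s_T/(n + δ)_T = 0.17/0.118 = 1.4407.
Ratio = (1.2143/1.4407)^0.6667 = 0.8429^0.6667 ≈ 0.8923

y*_N / y*_T ≈ 0.89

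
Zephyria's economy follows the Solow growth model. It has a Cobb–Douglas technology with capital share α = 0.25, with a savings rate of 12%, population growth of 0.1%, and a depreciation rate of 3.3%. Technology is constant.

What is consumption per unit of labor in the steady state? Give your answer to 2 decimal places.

Steady state requires s·f(k) = (n + δ)·k, i.e. s·k^α = (n + δ)·k.
Rearranging, k^(1−α) = s / (n + δ).
k^0.75 = 0.12 / (0.001 + 0.033) = 0.12 / 0.034 = 3.5294
k* = 3.5294^(1/0.75) ≈ 5.3736
y* = (k*)^α = 5.3736^0.25 ≈ 1.5225
c* = (1 − s)·y* = (1 − 0.12) × 1.5225 ≈ 1.3398

c* = 1.34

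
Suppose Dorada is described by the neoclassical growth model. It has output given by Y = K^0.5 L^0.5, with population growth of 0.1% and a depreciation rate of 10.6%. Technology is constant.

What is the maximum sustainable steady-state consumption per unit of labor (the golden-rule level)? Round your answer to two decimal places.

c_gold ≈ 2.34

At the golden rule, f'(k) = n + δ, so α·k^(α−1) = n + δ and k_gold = (α/(n + δ))^(1/(1−α)).
k_gold = (0.5/0.107)^(1/0.5) = 4.6729^2 ≈ 21.8360
c_gold = f(k_gold) − (n + δ)·k_gold = 4.6729 − 0.107×21.8360 ≈ 2.3364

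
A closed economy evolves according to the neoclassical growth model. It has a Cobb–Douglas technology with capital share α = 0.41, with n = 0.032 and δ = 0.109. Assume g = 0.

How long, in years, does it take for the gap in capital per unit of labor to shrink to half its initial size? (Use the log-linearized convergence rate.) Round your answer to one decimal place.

Near the steady state the convergence rate is λ = (1 − α)(n + δ).
λ = (1 − 0.41) × 0.141 = 0.59 × 0.141 = 0.08319
Half-life = ln 2 / λ = 0.6931 / 0.08319 ≈ 8.33 years

half-life ≈ 8.3 years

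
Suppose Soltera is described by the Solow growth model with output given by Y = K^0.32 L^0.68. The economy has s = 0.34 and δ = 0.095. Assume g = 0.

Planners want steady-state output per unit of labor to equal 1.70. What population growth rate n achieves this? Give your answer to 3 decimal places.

n ≈ 0.015

In steady state, investment equals break-even investment: s·k^α = (n + δ)·k.
Since y* = [s/(n + δ)]^(α/(1−α)), we have s/(n + δ) = (y*)^((1−α)/α) = 1.70^2.125 = 3.0882.
Therefore n + δ = s / 3.0882 = 0.34 / 3.0882 = 0.1101, so n = 0.1101 − 0.095 = 0.0151.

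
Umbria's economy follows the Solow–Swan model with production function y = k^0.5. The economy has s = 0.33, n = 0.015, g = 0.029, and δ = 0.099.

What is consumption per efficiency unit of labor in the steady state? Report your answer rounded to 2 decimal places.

c* ≈ 1.55

At the steady state, Δk = 0, so s·k^α = (n + g + δ)·k.
Rearranging, k^(1−α) = s / (n + g + δ).
k^0.5 = 0.33 / (0.015 + 0.029 + 0.099) = 0.33 / 0.143 = 2.3077
k* = 2.3077^(1/0.5) ≈ 5.3255
y* = (k*)^α = 5.3255^0.5 ≈ 2.3077
c* = (1 − s)·y* = (1 − 0.33) × 2.3077 ≈ 1.5462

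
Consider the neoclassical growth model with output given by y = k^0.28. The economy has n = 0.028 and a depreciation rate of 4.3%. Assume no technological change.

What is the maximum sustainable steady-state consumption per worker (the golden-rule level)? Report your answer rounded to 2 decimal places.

At the golden rule, f'(k) = n + δ, so α·k^(α−1) = n + δ and k_gold = (α/(n + δ))^(1/(1−α)).
k_gold = (0.28/0.071)^(1/0.72) = 3.9437^1.3889 ≈ 6.7244
c_gold = f(k_gold) − (n + δ)·k_gold = 1.7051 − 0.071×6.7244 ≈ 1.2277

c_gold ≈ 1.23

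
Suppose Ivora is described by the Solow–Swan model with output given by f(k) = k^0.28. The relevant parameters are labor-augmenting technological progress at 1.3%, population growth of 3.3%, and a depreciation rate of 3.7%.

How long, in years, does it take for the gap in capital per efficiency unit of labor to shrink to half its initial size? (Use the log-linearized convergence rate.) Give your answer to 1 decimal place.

about 11.6 years

Near the steady state the convergence rate is λ = (1 − α)(n + g + δ).
λ = (1 − 0.28) × 0.083 = 0.72 × 0.083 = 0.05976
Half-life = ln 2 / λ = 0.6931 / 0.05976 ≈ 11.60 years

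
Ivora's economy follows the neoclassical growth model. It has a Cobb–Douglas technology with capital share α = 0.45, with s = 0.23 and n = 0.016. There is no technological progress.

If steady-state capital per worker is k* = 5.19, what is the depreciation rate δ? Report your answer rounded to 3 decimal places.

In steady state, investment equals break-even investment: s·k^α = (n + δ)·k.
So s / (n + δ) = (k*)^(1−α) = 5.19^0.55 = 2.4737.
Therefore n + δ = s / 2.4737 = 0.23 / 2.4737 = 0.0930, so δ = 0.0930 − 0.016 = 0.0770.

δ ≈ 0.077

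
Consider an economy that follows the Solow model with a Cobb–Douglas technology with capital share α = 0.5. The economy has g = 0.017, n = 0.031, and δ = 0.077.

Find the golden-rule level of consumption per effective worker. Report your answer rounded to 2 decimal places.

c_gold ≈ 2.00

At the golden rule, f'(k) = n + g + δ, so α·k^(α−1) = n + g + δ and k_gold = (α/(n + g + δ))^(1/(1−α)).
k_gold = (0.5/0.125)^(1/0.5) = 4.0000^2 ≈ 16.0000
c_gold = f(k_gold) − (n + g + δ)·k_gold = 4.0000 − 0.125×16.0000 ≈ 2.0000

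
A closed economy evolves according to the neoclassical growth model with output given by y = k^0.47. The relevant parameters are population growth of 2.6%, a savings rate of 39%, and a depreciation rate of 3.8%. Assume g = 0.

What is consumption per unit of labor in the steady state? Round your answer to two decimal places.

c* = 3.03

Steady state requires s·f(k) = (n + δ)·k, i.e. s·k^α = (n + δ)·k.
Rearranging, k^(1−α) = s / (n + δ).
k^0.53 = 0.39 / (0.026 + 0.038) = 0.39 / 0.064 = 6.0938
k* = 6.0938^(1/0.53) ≈ 30.2636
y* = (k*)^α = 30.2636^0.47 ≈ 4.9663
c* = (1 − s)·y* = (1 − 0.39) × 4.9663 ≈ 3.0294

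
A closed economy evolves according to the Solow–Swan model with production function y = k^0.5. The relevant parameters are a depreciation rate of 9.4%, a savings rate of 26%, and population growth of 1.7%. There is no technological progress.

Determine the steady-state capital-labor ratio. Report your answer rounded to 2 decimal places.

In steady state, investment equals break-even investment: s·k^α = (n + δ)·k.
Dividing both sides by k: k^(1−α) = s / (n + δ).
k^0.5 = 0.26 / (0.017 + 0.094) = 0.26 / 0.111 = 2.3423
k* = 2.3423^(1/0.5) ≈ 5.4864

k* ≈ 5.49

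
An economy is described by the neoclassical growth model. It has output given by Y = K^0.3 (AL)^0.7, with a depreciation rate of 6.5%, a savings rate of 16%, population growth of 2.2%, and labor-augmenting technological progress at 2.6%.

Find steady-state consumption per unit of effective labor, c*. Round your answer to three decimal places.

c* = 0.975

At the steady state, Δk = 0, so s·k^α = (n + g + δ)·k.
Rearranging, k^(1−α) = s / (n + g + δ).
k^0.7 = 0.16 / (0.022 + 0.026 + 0.065) = 0.16 / 0.113 = 1.4159
k* = 1.4159^(1/0.7) ≈ 1.6435
y* = (k*)^α = 1.6435^0.3 ≈ 1.1607
c* = (1 − s)·y* = (1 − 0.16) × 1.1607 ≈ 0.9750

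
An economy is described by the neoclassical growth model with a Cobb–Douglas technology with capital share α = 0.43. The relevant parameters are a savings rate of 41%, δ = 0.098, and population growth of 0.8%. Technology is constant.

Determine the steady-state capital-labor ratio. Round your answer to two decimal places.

At the steady state, Δk = 0, so s·k^α = (n + δ)·k.
Rearranging, k^(1−α) = s / (n + δ).
k^0.57 = 0.41 / (0.008 + 0.098) = 0.41 / 0.106 = 3.8679
k* = 3.8679^(1/0.57) ≈ 10.7314

k* ≈ 10.73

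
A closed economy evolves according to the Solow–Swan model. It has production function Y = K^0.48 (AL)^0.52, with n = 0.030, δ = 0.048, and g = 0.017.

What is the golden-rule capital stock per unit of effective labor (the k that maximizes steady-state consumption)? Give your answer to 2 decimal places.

The golden rule sets f'(k) = n + g + δ, i.e. α·k^(α−1) = n + g + δ.
So k^(1−α) = α / (n + g + δ) = 0.48 / 0.095 = 5.0526.
k_gold = 5.0526^(1/0.52) ≈ 22.5379

k_gold ≈ 22.54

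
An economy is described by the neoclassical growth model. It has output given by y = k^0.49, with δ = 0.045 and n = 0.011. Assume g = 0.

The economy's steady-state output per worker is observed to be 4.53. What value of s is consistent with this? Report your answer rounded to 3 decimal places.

Steady state requires s·f(k) = (n + δ)·k, i.e. s·k^α = (n + δ)·k.
Since y* = [s/(n + δ)]^(α/(1−α)), we have s/(n + δ) = (y*)^((1−α)/α) = 4.53^1.0408 = 4.8180.
Therefore s = 4.8180 × (n + δ) = 4.8180 × 0.056 = 0.2698.

s ≈ 0.270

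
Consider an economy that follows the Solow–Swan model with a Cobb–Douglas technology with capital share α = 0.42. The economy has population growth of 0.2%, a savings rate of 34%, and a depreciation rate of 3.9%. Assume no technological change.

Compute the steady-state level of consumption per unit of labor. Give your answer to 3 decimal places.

c* = 3.054

At the steady state, Δk = 0, so s·k^α = (n + δ)·k.
Rearranging, k^(1−α) = s / (n + δ).
k^0.58 = 0.34 / (0.002 + 0.039) = 0.34 / 0.041 = 8.2927
k* = 8.2927^(1/0.58) ≈ 38.3671
y* = (k*)^α = 38.3671^0.42 ≈ 4.6266
c* = (1 − s)·y* = (1 − 0.34) × 4.6266 ≈ 3.0536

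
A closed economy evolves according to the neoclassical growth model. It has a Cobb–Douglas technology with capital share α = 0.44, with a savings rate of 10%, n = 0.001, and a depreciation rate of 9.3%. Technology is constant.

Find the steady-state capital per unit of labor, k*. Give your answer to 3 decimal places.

Steady state requires s·f(k) = (n + δ)·k, i.e. s·k^α = (n + δ)·k.
Dividing both sides by k: k^(1−α) = s / (n + δ).
k^0.56 = 0.10 / (0.001 + 0.093) = 0.10 / 0.094 = 1.0638
k* = 1.0638^(1/0.56) ≈ 1.1168

k* ≈ 1.117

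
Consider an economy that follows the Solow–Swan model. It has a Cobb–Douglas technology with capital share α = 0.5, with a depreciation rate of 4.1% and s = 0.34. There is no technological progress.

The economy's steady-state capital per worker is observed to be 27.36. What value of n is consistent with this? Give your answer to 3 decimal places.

n ≈ 0.024

Steady state requires s·f(k) = (n + δ)·k, i.e. s·k^α = (n + δ)·k.
So s / (n + δ) = (k*)^(1−α) = 27.36^0.5 = 5.2307.
Therefore n + δ = s / 5.2307 = 0.34 / 5.2307 = 0.0650, so n = 0.0650 − 0.041 = 0.0240.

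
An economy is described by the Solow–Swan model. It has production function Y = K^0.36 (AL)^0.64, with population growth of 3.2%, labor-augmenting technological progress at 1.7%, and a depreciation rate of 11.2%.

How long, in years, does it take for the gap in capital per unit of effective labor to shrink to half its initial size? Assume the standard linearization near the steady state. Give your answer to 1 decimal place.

half-life ≈ 6.7 years

Near the steady state the convergence rate is λ = (1 − α)(n + g + δ).
λ = (1 − 0.36) × 0.161 = 0.64 × 0.161 = 0.10304
Half-life = ln 2 / λ = 0.6931 / 0.10304 ≈ 6.73 years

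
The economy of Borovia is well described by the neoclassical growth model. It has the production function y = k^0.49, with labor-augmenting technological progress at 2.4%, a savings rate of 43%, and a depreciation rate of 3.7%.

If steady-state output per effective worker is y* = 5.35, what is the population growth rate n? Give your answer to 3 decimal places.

n ≈ 0.014

At the steady state, Δk = 0, so s·k^α = (n + g + δ)·k.
Since y* = [s/(n + g + δ)]^(α/(1−α)), we have s/(n + g + δ) = (y*)^((1−α)/α) = 5.35^1.0408 = 5.7289.
Therefore n + g + δ = s / 5.7289 = 0.43 / 5.7289 = 0.0751, so n = 0.0751 − 0.061 = 0.0141.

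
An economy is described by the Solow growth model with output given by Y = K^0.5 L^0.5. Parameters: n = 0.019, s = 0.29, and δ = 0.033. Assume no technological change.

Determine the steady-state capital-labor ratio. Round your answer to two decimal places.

At the steady state, Δk = 0, so s·k^α = (n + δ)·k.
Rearranging, k^(1−α) = s / (n + δ).
k^0.5 = 0.29 / (0.019 + 0.033) = 0.29 / 0.052 = 5.5769
k* = 5.5769^(1/0.5) ≈ 31.1018

k* = 31.10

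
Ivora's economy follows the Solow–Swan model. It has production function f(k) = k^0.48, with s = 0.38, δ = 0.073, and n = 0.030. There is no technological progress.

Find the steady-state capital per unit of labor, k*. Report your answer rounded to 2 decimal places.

k* ≈ 12.31

In steady state, investment equals break-even investment: s·k^α = (n + δ)·k.
Rearranging, k^(1−α) = s / (n + δ).
k^0.52 = 0.38 / (0.030 + 0.073) = 0.38 / 0.103 = 3.6893
k* = 3.6893^(1/0.52) ≈ 12.3105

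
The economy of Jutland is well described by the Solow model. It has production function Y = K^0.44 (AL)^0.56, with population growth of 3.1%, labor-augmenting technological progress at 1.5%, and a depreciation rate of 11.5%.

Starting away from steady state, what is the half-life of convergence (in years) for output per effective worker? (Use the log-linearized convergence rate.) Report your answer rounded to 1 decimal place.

Near the steady state the convergence rate is λ = (1 − α)(n + g + δ).
λ = (1 − 0.44) × 0.161 = 0.56 × 0.161 = 0.09016
Half-life = ln 2 / λ = 0.6931 / 0.09016 ≈ 7.69 years

about 7.7 years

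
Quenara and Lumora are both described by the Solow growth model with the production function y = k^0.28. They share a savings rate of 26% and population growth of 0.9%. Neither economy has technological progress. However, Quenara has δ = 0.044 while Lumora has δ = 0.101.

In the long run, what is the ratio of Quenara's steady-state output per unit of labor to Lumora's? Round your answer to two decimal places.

Steady-state y* = [s/(n + δ)]^(α/(1−α)), so the ratio is [ (s_Q/(n + δ)_Q) / (s_L/(n + δ)_L) ]^0.3889.
s_Q/(n + δ)_Q = 0.26/0.053 = 4.9057; s_L/(n + δ)_L = 0.26/0.110 = 2.3636.
Ratio = (4.9057/2.3636)^0.3889 = 2.0755^0.3889 ≈ 1.3284

ratio ≈ 1.33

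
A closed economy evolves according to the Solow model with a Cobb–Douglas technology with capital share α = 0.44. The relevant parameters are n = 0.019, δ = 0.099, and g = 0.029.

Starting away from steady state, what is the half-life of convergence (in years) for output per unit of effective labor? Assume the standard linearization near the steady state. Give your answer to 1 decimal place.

Near the steady state the convergence rate is λ = (1 − α)(n + g + δ).
λ = (1 − 0.44) × 0.147 = 0.56 × 0.147 = 0.08232
Half-life = ln 2 / λ = 0.6931 / 0.08232 ≈ 8.42 years

t_½ ≈ 8.4 years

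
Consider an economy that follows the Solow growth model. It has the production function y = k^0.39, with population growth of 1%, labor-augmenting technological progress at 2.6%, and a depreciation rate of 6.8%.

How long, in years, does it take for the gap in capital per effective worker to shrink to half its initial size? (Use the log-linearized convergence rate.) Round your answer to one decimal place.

Near the steady state the convergence rate is λ = (1 − α)(n + g + δ).
λ = (1 − 0.39) × 0.104 = 0.61 × 0.104 = 0.06344
Half-life = ln 2 / λ = 0.6931 / 0.06344 ≈ 10.93 years

about 10.9 years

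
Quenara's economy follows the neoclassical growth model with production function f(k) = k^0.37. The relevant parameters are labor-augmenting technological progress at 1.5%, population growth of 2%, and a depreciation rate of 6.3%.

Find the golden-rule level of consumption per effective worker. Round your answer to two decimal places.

c_gold ≈ 1.37

At the golden rule, f'(k) = n + g + δ, so α·k^(α−1) = n + g + δ and k_gold = (α/(n + g + δ))^(1/(1−α)).
k_gold = (0.37/0.098)^(1/0.63) = 3.7755^1.5873 ≈ 8.2382
c_gold = f(k_gold) − (n + g + δ)·k_gold = 2.1820 − 0.098×8.2382 ≈ 1.3747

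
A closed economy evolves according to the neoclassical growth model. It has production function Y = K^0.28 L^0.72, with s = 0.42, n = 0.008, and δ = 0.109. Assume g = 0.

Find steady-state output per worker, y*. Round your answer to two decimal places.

At the steady state, Δk = 0, so s·k^α = (n + δ)·k.
Rearranging, k^(1−α) = s / (n + δ).
k^0.72 = 0.42 / (0.008 + 0.109) = 0.42 / 0.117 = 3.5897
k* = 3.5897^(1/0.72) ≈ 5.9008
y* = (k*)^α = 5.9008^0.28 ≈ 1.6438

y* ≈ 1.64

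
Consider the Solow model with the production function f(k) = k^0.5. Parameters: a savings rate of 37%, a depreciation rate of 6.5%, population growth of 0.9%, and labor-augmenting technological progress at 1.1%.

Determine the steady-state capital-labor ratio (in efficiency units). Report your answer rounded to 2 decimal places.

In steady state, investment equals break-even investment: s·k^α = (n + g + δ)·k.
Rearranging, k^(1−α) = s / (n + g + δ).
k^0.5 = 0.37 / (0.009 + 0.011 + 0.065) = 0.37 / 0.085 = 4.3529
k* = 4.3529^(1/0.5) ≈ 18.9477

k* = 18.95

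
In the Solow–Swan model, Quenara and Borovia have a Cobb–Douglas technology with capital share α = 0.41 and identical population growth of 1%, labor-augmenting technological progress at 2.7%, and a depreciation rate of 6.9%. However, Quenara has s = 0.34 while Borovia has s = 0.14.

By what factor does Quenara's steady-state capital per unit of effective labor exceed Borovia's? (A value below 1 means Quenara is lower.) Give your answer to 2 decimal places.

Steady-state k* = [s/(n + g + δ)]^(1/(1−α)), so the ratio is [ (s_Q/(n + g + δ)_Q) / (s_B/(n + g + δ)_B) ]^1.6949.
s_Q/(n + g + δ)_Q = 0.34/0.106 = 3.2075; s_B/(n + g + δ)_B = 0.14/0.106 = 1.3208.
Ratio = (3.2075/1.3208)^1.6949 = 2.4285^1.6949 ≈ 4.4989

ratio ≈ 4.50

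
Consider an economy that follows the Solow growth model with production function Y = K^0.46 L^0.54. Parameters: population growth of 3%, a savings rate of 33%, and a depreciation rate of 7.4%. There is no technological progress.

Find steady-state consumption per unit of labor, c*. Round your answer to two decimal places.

c* ≈ 1.79

Steady state requires s·f(k) = (n + δ)·k, i.e. s·k^α = (n + δ)·k.
Dividing both sides by k: k^(1−α) = s / (n + δ).
k^0.54 = 0.33 / (0.030 + 0.074) = 0.33 / 0.104 = 3.1731
k* = 3.1731^(1/0.54) ≈ 8.4854
y* = (k*)^α = 8.4854^0.46 ≈ 2.6742
c* = (1 − s)·y* = (1 − 0.33) × 2.6742 ≈ 1.7917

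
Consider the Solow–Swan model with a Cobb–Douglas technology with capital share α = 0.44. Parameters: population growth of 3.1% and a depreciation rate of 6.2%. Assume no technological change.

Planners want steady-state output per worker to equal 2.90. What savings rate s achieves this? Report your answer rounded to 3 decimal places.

In steady state, investment equals break-even investment: s·k^α = (n + δ)·k.
Since y* = [s/(n + δ)]^(α/(1−α)), we have s/(n + δ) = (y*)^((1−α)/α) = 2.90^1.2727 = 3.8770.
Therefore s = 3.8770 × (n + δ) = 3.8770 × 0.093 = 0.3606.

s ≈ 0.361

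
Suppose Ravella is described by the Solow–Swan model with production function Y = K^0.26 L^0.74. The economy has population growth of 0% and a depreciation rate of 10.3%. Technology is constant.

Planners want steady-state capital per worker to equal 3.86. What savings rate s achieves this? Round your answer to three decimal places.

s ≈ 0.280

At the steady state, Δk = 0, so s·k^α = (n + δ)·k.
So s / (n + δ) = (k*)^(1−α) = 3.86^0.74 = 2.7169.
Therefore s = 2.7169 × (n + δ) = 2.7169 × 0.103 = 0.2798.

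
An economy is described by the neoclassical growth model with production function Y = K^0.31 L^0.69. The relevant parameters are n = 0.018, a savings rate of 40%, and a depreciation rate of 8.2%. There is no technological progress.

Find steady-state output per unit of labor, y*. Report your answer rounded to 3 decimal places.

At the steady state, Δk = 0, so s·k^α = (n + δ)·k.
Rearranging, k^(1−α) = s / (n + δ).
k^0.69 = 0.40 / (0.018 + 0.082) = 0.40 / 0.100 = 4.0000
k* = 4.0000^(1/0.69) ≈ 7.4568
y* = (k*)^α = 7.4568^0.31 ≈ 1.8642

y* = 1.864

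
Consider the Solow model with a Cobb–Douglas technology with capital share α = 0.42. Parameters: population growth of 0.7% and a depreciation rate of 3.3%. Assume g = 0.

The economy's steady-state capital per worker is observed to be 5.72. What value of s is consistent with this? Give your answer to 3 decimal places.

s ≈ 0.110

At the steady state, Δk = 0, so s·k^α = (n + δ)·k.
So s / (n + δ) = (k*)^(1−α) = 5.72^0.58 = 2.7497.
Therefore s = 2.7497 × (n + δ) = 2.7497 × 0.040 = 0.1100.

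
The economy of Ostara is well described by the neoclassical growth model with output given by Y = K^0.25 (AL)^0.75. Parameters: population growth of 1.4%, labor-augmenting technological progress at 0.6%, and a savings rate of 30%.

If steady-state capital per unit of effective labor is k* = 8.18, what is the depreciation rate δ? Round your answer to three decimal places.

At the steady state, Δk = 0, so s·k^α = (n + g + δ)·k.
So s / (n + g + δ) = (k*)^(1−α) = 8.18^0.75 = 4.8369.
Therefore n + g + δ = s / 4.8369 = 0.30 / 4.8369 = 0.0620, so δ = 0.0620 − 0.020 = 0.0420.

δ ≈ 0.042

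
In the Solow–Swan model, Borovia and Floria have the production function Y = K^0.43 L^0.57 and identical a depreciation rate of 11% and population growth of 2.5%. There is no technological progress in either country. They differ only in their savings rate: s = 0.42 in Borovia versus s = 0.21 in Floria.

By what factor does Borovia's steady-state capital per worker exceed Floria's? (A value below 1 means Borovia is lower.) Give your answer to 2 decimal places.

Steady-state k* = [s/(n + δ)]^(1/(1−α)), so the ratio is [ (s_B/(n + δ)_B) / (s_F/(n + δ)_F) ]^1.7544.
s_B/(n + δ)_B = 0.42/0.135 = 3.1111; s_F/(n + δ)_F = 0.21/0.135 = 1.5556.
Ratio = (3.1111/1.5556)^1.7544 = 1.9999^1.7544 ≈ 3.3736

ratio ≈ 3.37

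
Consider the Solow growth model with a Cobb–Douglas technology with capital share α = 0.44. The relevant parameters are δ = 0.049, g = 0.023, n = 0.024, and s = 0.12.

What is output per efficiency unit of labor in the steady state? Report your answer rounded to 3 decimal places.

In steady state, investment equals break-even investment: s·k^α = (n + g + δ)·k.
Dividing both sides by k: k^(1−α) = s / (n + g + δ).
k^0.56 = 0.12 / (0.024 + 0.023 + 0.049) = 0.12 / 0.096 = 1.2500
k* = 1.2500^(1/0.56) ≈ 1.4895
y* = (k*)^α = 1.4895^0.44 ≈ 1.1916

y* ≈ 1.192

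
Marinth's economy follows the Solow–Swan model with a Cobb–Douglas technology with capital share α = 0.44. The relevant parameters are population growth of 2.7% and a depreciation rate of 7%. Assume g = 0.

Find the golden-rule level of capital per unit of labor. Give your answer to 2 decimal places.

The golden rule sets f'(k) = n + δ, i.e. α·k^(α−1) = n + δ.
So k^(1−α) = α / (n + δ) = 0.44 / 0.097 = 4.5361.
k_gold = 4.5361^(1/0.56) ≈ 14.8815

k_gold ≈ 14.88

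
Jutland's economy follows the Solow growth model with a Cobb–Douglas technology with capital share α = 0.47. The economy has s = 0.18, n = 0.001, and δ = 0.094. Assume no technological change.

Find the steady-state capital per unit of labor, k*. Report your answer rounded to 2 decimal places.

k* ≈ 3.34

At the steady state, Δk = 0, so s·k^α = (n + δ)·k.
Dividing both sides by k: k^(1−α) = s / (n + δ).
k^0.53 = 0.18 / (0.001 + 0.094) = 0.18 / 0.095 = 1.8947
k* = 1.8947^(1/0.53) ≈ 3.3393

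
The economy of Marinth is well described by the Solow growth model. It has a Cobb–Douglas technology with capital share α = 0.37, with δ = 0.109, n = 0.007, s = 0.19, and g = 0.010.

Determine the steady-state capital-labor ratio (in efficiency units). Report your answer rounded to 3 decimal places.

Steady state requires s·f(k) = (n + g + δ)·k, i.e. s·k^α = (n + g + δ)·k.
Dividing both sides by k: k^(1−α) = s / (n + g + δ).
k^0.63 = 0.19 / (0.007 + 0.010 + 0.109) = 0.19 / 0.126 = 1.5079
k* = 1.5079^(1/0.63) ≈ 1.9192

k* = 1.919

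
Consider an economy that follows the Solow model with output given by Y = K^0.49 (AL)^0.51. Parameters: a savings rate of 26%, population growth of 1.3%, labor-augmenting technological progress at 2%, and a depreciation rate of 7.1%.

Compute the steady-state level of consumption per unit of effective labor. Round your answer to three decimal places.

Steady state requires s·f(k) = (n + g + δ)·k, i.e. s·k^α = (n + g + δ)·k.
Dividing both sides by k: k^(1−α) = s / (n + g + δ).
k^0.51 = 0.26 / (0.013 + 0.020 + 0.071) = 0.26 / 0.104 = 2.5000
k* = 2.5000^(1/0.51) ≈ 6.0294
y* = (k*)^α = 6.0294^0.49 ≈ 2.4118
c* = (1 − s)·y* = (1 − 0.26) × 2.4118 ≈ 1.7847

c* ≈ 1.785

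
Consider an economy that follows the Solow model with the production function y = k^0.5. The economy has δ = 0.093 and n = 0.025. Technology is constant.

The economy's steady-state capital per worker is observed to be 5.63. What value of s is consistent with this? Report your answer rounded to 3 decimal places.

Steady state requires s·f(k) = (n + δ)·k, i.e. s·k^α = (n + δ)·k.
So s / (n + δ) = (k*)^(1−α) = 5.63^0.5 = 2.3728.
Therefore s = 2.3728 × (n + δ) = 2.3728 × 0.118 = 0.2800.

s ≈ 0.280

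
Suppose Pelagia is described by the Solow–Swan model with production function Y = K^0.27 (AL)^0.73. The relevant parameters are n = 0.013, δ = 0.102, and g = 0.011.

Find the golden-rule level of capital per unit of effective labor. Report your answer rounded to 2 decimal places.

The golden rule sets f'(k) = n + g + δ, i.e. α·k^(α−1) = n + g + δ.
So k^(1−α) = α / (n + g + δ) = 0.27 / 0.126 = 2.1429.
k_gold = 2.1429^(1/0.73) ≈ 2.8407

k_gold ≈ 2.84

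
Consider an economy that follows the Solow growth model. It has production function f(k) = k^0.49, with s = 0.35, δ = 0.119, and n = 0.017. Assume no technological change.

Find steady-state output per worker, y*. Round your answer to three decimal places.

Steady state requires s·f(k) = (n + δ)·k, i.e. s·k^α = (n + δ)·k.
Dividing both sides by k: k^(1−α) = s / (n + δ).
k^0.51 = 0.35 / (0.017 + 0.119) = 0.35 / 0.136 = 2.5735
k* = 2.5735^(1/0.51) ≈ 6.3819
y* = (k*)^α = 6.3819^0.49 ≈ 2.4799

y* = 2.480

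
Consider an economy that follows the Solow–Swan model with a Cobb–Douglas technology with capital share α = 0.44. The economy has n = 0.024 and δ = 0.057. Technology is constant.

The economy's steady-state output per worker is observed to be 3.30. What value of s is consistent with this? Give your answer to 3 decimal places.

Steady state requires s·f(k) = (n + δ)·k, i.e. s·k^α = (n + δ)·k.
Since y* = [s/(n + δ)]^(α/(1−α)), we have s/(n + δ) = (y*)^((1−α)/α) = 3.30^1.2727 = 4.5700.
Therefore s = 4.5700 × (n + δ) = 4.5700 × 0.081 = 0.3702.

s ≈ 0.370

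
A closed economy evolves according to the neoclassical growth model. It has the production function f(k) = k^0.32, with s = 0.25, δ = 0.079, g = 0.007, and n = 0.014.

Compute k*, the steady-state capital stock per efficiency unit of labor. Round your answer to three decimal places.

k* = 3.848

At the steady state, Δk = 0, so s·k^α = (n + g + δ)·k.
Dividing both sides by k: k^(1−α) = s / (n + g + δ).
k^0.68 = 0.25 / (0.014 + 0.007 + 0.079) = 0.25 / 0.100 = 2.5000
k* = 2.5000^(1/0.68) ≈ 3.8477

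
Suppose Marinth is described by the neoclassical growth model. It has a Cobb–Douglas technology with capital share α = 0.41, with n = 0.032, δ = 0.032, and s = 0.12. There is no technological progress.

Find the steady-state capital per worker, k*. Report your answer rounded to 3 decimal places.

At the steady state, Δk = 0, so s·k^α = (n + δ)·k.
Dividing both sides by k: k^(1−α) = s / (n + δ).
k^0.59 = 0.12 / (0.032 + 0.032) = 0.12 / 0.064 = 1.8750
k* = 1.8750^(1/0.59) ≈ 2.9021

k* ≈ 2.902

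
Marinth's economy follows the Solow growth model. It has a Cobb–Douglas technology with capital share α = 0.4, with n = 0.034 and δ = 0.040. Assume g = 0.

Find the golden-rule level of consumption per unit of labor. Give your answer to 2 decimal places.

c_gold ≈ 1.85

At the golden rule, f'(k) = n + δ, so α·k^(α−1) = n + δ and k_gold = (α/(n + δ))^(1/(1−α)).
k_gold = (0.4/0.074)^(1/0.6) = 5.4054^1.6667 ≈ 16.6496
c_gold = f(k_gold) − (n + δ)·k_gold = 3.0801 − 0.074×16.6496 ≈ 1.8480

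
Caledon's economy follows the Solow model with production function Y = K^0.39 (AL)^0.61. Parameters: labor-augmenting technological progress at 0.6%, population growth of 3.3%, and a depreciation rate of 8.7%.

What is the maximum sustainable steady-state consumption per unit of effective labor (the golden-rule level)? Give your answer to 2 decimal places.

c_gold ≈ 1.26

At the golden rule, f'(k) = n + g + δ, so α·k^(α−1) = n + g + δ and k_gold = (α/(n + g + δ))^(1/(1−α)).
k_gold = (0.39/0.126)^(1/0.61) = 3.0952^1.6393 ≈ 6.3736
c_gold = f(k_gold) − (n + g + δ)·k_gold = 2.0593 − 0.126×6.3736 ≈ 1.2562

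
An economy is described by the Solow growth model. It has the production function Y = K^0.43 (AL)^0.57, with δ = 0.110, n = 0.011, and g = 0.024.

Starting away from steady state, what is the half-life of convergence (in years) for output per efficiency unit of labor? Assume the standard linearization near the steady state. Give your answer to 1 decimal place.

Near the steady state the convergence rate is λ = (1 − α)(n + g + δ).
λ = (1 − 0.43) × 0.145 = 0.57 × 0.145 = 0.08265
Half-life = ln 2 / λ = 0.6931 / 0.08265 ≈ 8.39 years

half-life ≈ 8.4 years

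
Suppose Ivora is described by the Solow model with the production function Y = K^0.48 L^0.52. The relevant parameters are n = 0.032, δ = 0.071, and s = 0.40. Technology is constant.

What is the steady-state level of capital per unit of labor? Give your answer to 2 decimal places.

In steady state, investment equals break-even investment: s·k^α = (n + δ)·k.
Dividing both sides by k: k^(1−α) = s / (n + δ).
k^0.52 = 0.40 / (0.032 + 0.071) = 0.40 / 0.103 = 3.8835
k* = 3.8835^(1/0.52) ≈ 13.5869

k* ≈ 13.59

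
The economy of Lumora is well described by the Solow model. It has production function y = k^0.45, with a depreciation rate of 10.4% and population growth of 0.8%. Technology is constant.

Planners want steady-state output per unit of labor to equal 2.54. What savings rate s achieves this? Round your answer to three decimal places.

s ≈ 0.350

Steady state requires s·f(k) = (n + δ)·k, i.e. s·k^α = (n + δ)·k.
Since y* = [s/(n + δ)]^(α/(1−α)), we have s/(n + δ) = (y*)^((1−α)/α) = 2.54^1.2222 = 3.1246.
Therefore s = 3.1246 × (n + δ) = 3.1246 × 0.112 = 0.3500.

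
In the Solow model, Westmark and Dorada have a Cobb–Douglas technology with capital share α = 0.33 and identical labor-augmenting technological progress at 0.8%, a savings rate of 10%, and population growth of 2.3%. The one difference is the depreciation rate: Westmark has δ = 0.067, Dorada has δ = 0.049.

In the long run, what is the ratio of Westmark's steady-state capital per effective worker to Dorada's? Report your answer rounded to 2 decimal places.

Steady-state k* = [s/(n + g + δ)]^(1/(1−α)), so the ratio is [ (s_W/(n + g + δ)_W) / (s_D/(n + g + δ)_D) ]^1.4925.
s_W/(n + g + δ)_W = 0.10/0.098 = 1.0204; s_D/(n + g + δ)_D = 0.10/0.080 = 1.2500.
Ratio = (1.0204/1.2500)^1.4925 = 0.8163^1.4925 ≈ 0.7386

k*_W / k*_D ≈ 0.74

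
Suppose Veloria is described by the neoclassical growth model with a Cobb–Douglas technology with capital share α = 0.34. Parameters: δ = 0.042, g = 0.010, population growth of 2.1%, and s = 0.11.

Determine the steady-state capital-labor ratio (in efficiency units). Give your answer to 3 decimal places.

k* ≈ 1.861

Steady state requires s·f(k) = (n + g + δ)·k, i.e. s·k^α = (n + g + δ)·k.
Dividing both sides by k: k^(1−α) = s / (n + g + δ).
k^0.66 = 0.11 / (0.021 + 0.010 + 0.042) = 0.11 / 0.073 = 1.5068
k* = 1.5068^(1/0.66) ≈ 1.8611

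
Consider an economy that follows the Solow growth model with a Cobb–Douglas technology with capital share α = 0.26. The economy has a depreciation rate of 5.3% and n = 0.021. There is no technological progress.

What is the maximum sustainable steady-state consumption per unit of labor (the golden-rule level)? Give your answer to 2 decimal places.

At the golden rule, f'(k) = n + δ, so α·k^(α−1) = n + δ and k_gold = (α/(n + δ))^(1/(1−α)).
k_gold = (0.26/0.074)^(1/0.74) = 3.5135^1.3514 ≈ 5.4640
c_gold = f(k_gold) − (n + δ)·k_gold = 1.5551 − 0.074×5.4640 ≈ 1.1508

c_gold ≈ 1.15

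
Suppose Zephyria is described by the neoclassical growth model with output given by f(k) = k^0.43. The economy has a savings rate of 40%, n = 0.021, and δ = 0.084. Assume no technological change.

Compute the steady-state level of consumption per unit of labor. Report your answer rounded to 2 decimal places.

c* ≈ 1.65

Steady state requires s·f(k) = (n + δ)·k, i.e. s·k^α = (n + δ)·k.
Dividing both sides by k: k^(1−α) = s / (n + δ).
k^0.57 = 0.40 / (0.021 + 0.084) = 0.40 / 0.105 = 3.8095
k* = 3.8095^(1/0.57) ≈ 10.4488
y* = (k*)^α = 10.4488^0.43 ≈ 2.7428
c* = (1 − s)·y* = (1 − 0.40) × 2.7428 ≈ 1.6457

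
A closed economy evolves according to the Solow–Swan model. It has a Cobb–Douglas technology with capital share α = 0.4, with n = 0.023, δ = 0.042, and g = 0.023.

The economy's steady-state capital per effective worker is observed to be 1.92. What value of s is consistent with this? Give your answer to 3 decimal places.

s ≈ 0.130

At the steady state, Δk = 0, so s·k^α = (n + g + δ)·k.
So s / (n + g + δ) = (k*)^(1−α) = 1.92^0.6 = 1.4790.
Therefore s = 1.4790 × (n + g + δ) = 1.4790 × 0.088 = 0.1302.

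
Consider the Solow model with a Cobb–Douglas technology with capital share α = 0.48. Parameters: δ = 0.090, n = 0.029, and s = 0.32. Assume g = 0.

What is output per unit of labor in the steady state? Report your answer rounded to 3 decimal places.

y* = 2.492

In steady state, investment equals break-even investment: s·k^α = (n + δ)·k.
Dividing both sides by k: k^(1−α) = s / (n + δ).
k^0.52 = 0.32 / (0.029 + 0.090) = 0.32 / 0.119 = 2.6891
k* = 2.6891^(1/0.52) ≈ 6.7014
y* = (k*)^α = 6.7014^0.48 ≈ 2.4921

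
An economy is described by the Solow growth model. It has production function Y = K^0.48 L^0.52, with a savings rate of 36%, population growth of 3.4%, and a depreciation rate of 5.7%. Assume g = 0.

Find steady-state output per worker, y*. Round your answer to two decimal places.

At the steady state, Δk = 0, so s·k^α = (n + δ)·k.
Dividing both sides by k: k^(1−α) = s / (n + δ).
k^0.52 = 0.36 / (0.034 + 0.057) = 0.36 / 0.091 = 3.9560
k* = 3.9560^(1/0.52) ≈ 14.0789
y* = (k*)^α = 14.0789^0.48 ≈ 3.5589

y* = 3.56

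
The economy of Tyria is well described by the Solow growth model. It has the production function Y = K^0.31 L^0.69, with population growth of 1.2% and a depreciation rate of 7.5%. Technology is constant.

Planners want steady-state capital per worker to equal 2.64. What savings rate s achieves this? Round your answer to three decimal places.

s ≈ 0.170

Steady state requires s·f(k) = (n + δ)·k, i.e. s·k^α = (n + δ)·k.
So s / (n + δ) = (k*)^(1−α) = 2.64^0.69 = 1.9539.
Therefore s = 1.9539 × (n + δ) = 1.9539 × 0.087 = 0.1700.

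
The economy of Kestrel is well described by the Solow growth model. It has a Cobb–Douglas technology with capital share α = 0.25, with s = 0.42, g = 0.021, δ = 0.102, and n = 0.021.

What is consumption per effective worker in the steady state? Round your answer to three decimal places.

In steady state, investment equals break-even investment: s·k^α = (n + g + δ)·k.
Rearranging, k^(1−α) = s / (n + g + δ).
k^0.75 = 0.42 / (0.021 + 0.021 + 0.102) = 0.42 / 0.144 = 2.9167
k* = 2.9167^(1/0.75) ≈ 4.1673
y* = (k*)^α = 4.1673^0.25 ≈ 1.4288
c* = (1 − s)·y* = (1 − 0.42) × 1.4288 ≈ 0.8287

c* = 0.829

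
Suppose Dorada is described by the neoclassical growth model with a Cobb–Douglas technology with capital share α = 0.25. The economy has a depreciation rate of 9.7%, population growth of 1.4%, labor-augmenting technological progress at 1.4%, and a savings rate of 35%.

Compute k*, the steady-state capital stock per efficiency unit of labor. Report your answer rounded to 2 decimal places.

Steady state requires s·f(k) = (n + g + δ)·k, i.e. s·k^α = (n + g + δ)·k.
Rearranging, k^(1−α) = s / (n + g + δ).
k^0.75 = 0.35 / (0.014 + 0.014 + 0.097) = 0.35 / 0.125 = 2.8000
k* = 2.8000^(1/0.75) ≈ 3.9465

k* ≈ 3.95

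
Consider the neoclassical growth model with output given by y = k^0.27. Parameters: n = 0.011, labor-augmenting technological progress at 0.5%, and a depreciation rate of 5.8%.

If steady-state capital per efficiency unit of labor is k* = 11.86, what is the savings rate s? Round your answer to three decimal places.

Steady state requires s·f(k) = (n + g + δ)·k, i.e. s·k^α = (n + g + δ)·k.
So s / (n + g + δ) = (k*)^(1−α) = 11.86^0.73 = 6.0825.
Therefore s = 6.0825 × (n + g + δ) = 6.0825 × 0.074 = 0.4501.

s ≈ 0.450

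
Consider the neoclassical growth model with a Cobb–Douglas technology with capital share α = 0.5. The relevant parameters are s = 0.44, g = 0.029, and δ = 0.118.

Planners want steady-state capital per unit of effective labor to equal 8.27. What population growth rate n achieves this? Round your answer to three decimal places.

Steady state requires s·f(k) = (n + g + δ)·k, i.e. s·k^α = (n + g + δ)·k.
So s / (n + g + δ) = (k*)^(1−α) = 8.27^0.5 = 2.8758.
Therefore n + g + δ = s / 2.8758 = 0.44 / 2.8758 = 0.1530, so n = 0.1530 − 0.147 = 0.0060.

n ≈ 0.006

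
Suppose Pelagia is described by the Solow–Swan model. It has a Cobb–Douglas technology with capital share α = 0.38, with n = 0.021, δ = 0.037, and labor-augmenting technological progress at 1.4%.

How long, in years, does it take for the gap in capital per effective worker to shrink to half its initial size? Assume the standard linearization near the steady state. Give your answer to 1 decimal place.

t_½ ≈ 15.5 years

Near the steady state the convergence rate is λ = (1 − α)(n + g + δ).
λ = (1 − 0.38) × 0.072 = 0.62 × 0.072 = 0.04464
Half-life = ln 2 / λ = 0.6931 / 0.04464 ≈ 15.53 years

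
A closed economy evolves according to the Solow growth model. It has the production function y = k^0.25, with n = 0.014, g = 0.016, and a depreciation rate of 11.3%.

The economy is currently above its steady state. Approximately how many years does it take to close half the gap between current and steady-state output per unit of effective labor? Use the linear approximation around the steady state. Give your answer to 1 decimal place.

Near the steady state the convergence rate is λ = (1 − α)(n + g + δ).
λ = (1 − 0.25) × 0.143 = 0.75 × 0.143 = 0.10725
Half-life = ln 2 / λ = 0.6931 / 0.10725 ≈ 6.46 years

t_½ ≈ 6.5 years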